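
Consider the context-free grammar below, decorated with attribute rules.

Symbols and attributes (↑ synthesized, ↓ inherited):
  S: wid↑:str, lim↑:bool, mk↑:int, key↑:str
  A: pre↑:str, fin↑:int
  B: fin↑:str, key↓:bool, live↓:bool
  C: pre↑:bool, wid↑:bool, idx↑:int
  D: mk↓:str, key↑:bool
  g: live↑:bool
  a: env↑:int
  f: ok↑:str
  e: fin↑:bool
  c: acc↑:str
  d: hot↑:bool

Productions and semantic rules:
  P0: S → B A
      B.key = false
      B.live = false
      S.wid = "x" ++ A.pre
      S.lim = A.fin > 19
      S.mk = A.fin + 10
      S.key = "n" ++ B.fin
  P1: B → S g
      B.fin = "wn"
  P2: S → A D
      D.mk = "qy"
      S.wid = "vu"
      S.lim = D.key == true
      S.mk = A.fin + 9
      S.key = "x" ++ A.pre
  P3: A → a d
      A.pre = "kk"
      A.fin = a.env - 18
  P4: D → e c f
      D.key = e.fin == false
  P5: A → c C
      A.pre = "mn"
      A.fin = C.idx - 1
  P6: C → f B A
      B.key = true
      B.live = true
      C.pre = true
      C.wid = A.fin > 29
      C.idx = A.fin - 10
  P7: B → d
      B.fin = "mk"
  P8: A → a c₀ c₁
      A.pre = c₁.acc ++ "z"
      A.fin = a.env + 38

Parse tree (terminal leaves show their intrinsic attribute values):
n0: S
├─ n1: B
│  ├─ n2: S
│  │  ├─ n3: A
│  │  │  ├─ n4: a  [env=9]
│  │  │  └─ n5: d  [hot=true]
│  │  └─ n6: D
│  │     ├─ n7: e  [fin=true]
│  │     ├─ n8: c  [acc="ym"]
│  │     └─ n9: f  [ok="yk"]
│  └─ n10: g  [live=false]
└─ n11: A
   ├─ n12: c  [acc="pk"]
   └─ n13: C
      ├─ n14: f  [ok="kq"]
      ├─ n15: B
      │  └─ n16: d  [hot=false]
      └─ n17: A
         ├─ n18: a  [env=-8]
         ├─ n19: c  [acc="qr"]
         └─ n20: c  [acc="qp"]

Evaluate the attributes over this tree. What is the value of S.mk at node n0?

29

1. n1.key = false  [false]
2. n1.live = false  [false]
3. n4.env = 9  [terminal]
4. n5.hot = true  [terminal]
5. n3.pre = "kk"  ["kk"]
6. n3.fin = -9  [a.env - 18]
7. n6.mk = "qy"  ["qy"]
8. n7.fin = true  [terminal]
9. n8.acc = "ym"  [terminal]
10. n9.ok = "yk"  [terminal]
11. n6.key = false  [e.fin == false]
12. n2.wid = "vu"  ["vu"]
13. n2.lim = false  [D.key == true]
14. n2.mk = 0  [A.fin + 9]
15. n2.key = "xkk"  ["x" ++ A.pre]
16. n10.live = false  [terminal]
17. n1.fin = "wn"  ["wn"]
18. n12.acc = "pk"  [terminal]
19. n14.ok = "kq"  [terminal]
20. n15.key = true  [true]
21. n15.live = true  [true]
22. n16.hot = false  [terminal]
23. n15.fin = "mk"  ["mk"]
24. n18.env = -8  [terminal]
25. n19.acc = "qr"  [terminal]
26. n20.acc = "qp"  [terminal]
27. n17.pre = "qpz"  [c₁.acc ++ "z"]
28. n17.fin = 30  [a.env + 38]
29. n13.pre = true  [true]
30. n13.wid = true  [A.fin > 29]
31. n13.idx = 20  [A.fin - 10]
32. n11.pre = "mn"  ["mn"]
33. n11.fin = 19  [C.idx - 1]
34. n0.wid = "xmn"  ["x" ++ A.pre]
35. n0.lim = false  [A.fin > 19]
36. n0.mk = 29  [A.fin + 10]
37. n0.key = "nwn"  ["n" ++ B.fin]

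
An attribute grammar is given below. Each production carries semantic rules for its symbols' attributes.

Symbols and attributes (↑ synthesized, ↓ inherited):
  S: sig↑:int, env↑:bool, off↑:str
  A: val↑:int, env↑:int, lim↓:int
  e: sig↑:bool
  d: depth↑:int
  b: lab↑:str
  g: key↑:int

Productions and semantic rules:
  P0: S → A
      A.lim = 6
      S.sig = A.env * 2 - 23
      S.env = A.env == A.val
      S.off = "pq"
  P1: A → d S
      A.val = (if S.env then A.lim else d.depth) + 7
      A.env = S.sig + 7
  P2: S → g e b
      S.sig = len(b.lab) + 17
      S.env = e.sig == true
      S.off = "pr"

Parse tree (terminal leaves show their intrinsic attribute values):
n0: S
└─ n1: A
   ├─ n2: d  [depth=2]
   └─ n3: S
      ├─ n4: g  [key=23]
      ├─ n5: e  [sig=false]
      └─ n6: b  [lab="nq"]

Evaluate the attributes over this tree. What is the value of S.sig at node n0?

1. n1.lim = 6  [6]
2. n2.depth = 2  [terminal]
3. n4.key = 23  [terminal]
4. n5.sig = false  [terminal]
5. n6.lab = "nq"  [terminal]
6. n3.sig = 19  [len(b.lab) + 17]
7. n3.env = false  [e.sig == true]
8. n3.off = "pr"  ["pr"]
9. n1.val = 9  [(if S.env then A.lim else d.depth) + 7]
10. n1.env = 26  [S.sig + 7]
11. n0.sig = 29  [A.env * 2 - 23]
12. n0.env = false  [A.env == A.val]
13. n0.off = "pq"  ["pq"]

29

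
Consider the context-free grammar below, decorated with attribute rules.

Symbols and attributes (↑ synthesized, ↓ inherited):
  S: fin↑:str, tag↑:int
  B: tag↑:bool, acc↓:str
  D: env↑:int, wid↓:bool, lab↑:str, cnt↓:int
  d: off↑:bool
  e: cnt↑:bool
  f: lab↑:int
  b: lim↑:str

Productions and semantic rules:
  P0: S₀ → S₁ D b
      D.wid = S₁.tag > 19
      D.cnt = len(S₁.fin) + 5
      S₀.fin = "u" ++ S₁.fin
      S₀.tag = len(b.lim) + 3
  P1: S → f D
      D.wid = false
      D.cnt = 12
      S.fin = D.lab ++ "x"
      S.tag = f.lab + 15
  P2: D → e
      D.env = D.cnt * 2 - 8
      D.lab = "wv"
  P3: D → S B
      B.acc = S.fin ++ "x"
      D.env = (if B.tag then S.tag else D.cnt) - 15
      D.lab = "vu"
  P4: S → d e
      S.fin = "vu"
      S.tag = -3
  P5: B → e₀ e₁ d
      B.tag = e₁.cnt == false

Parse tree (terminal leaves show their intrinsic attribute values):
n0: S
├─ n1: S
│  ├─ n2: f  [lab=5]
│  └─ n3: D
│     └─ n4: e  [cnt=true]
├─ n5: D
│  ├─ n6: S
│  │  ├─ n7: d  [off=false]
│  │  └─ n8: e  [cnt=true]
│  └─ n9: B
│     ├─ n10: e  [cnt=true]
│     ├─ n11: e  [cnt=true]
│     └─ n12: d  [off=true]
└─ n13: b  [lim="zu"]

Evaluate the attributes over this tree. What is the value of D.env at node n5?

-7

1. n2.lab = 5  [terminal]
2. n3.wid = false  [false]
3. n3.cnt = 12  [12]
4. n4.cnt = true  [terminal]
5. n3.env = 16  [D.cnt * 2 - 8]
6. n3.lab = "wv"  ["wv"]
7. n1.fin = "wvx"  [D.lab ++ "x"]
8. n1.tag = 20  [f.lab + 15]
9. n5.wid = true  [S₁.tag > 19]
10. n5.cnt = 8  [len(S₁.fin) + 5]
11. n7.off = false  [terminal]
12. n8.cnt = true  [terminal]
13. n6.fin = "vu"  ["vu"]
14. n6.tag = -3  [-3]
15. n9.acc = "vux"  [S.fin ++ "x"]
16. n10.cnt = true  [terminal]
17. n11.cnt = true  [terminal]
18. n12.off = true  [terminal]
19. n9.tag = false  [e₁.cnt == false]
20. n5.env = -7  [(if B.tag then S.tag else D.cnt) - 15]
21. n5.lab = "vu"  ["vu"]
22. n13.lim = "zu"  [terminal]
23. n0.fin = "uwvx"  ["u" ++ S₁.fin]
24. n0.tag = 5  [len(b.lim) + 3]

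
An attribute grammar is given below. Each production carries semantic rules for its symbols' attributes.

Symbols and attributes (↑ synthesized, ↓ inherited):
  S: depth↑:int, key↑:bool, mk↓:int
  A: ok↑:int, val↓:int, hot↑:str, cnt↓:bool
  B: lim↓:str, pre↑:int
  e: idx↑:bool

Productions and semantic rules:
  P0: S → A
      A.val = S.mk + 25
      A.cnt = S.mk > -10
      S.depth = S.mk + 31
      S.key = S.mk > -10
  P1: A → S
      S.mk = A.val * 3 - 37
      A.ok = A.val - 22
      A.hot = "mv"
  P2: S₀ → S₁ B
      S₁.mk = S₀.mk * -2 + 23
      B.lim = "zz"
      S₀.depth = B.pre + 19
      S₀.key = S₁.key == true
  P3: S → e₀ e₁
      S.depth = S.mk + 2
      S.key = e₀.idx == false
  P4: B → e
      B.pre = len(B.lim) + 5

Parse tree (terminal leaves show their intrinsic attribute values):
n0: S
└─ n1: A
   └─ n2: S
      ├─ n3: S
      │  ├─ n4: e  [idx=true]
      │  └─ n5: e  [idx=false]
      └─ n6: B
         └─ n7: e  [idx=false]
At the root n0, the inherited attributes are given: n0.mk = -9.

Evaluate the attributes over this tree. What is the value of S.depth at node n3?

3

1. n0.mk = -9  [given at root]
2. n1.val = 16  [S.mk + 25]
3. n1.cnt = true  [S.mk > -10]
4. n2.mk = 11  [A.val * 3 - 37]
5. n3.mk = 1  [S₀.mk * -2 + 23]
6. n4.idx = true  [terminal]
7. n5.idx = false  [terminal]
8. n3.depth = 3  [S.mk + 2]
9. n3.key = false  [e₀.idx == false]
10. n6.lim = "zz"  ["zz"]
11. n7.idx = false  [terminal]
12. n6.pre = 7  [len(B.lim) + 5]
13. n2.depth = 26  [B.pre + 19]
14. n2.key = false  [S₁.key == true]
15. n1.ok = -6  [A.val - 22]
16. n1.hot = "mv"  ["mv"]
17. n0.depth = 22  [S.mk + 31]
18. n0.key = true  [S.mk > -10]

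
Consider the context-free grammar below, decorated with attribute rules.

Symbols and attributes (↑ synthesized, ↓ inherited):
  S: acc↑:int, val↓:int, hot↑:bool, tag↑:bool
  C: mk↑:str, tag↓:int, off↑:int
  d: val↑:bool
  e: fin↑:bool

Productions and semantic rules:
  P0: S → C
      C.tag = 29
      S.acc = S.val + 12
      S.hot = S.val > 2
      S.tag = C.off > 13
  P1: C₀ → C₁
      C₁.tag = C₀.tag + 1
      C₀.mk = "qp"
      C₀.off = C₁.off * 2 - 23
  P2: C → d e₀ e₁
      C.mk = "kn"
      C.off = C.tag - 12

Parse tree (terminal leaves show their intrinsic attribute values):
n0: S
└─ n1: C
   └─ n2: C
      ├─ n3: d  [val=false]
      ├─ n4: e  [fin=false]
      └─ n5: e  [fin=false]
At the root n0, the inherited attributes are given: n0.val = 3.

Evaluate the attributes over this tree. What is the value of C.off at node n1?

13

1. n0.val = 3  [given at root]
2. n1.tag = 29  [29]
3. n2.tag = 30  [C₀.tag + 1]
4. n3.val = false  [terminal]
5. n4.fin = false  [terminal]
6. n5.fin = false  [terminal]
7. n2.mk = "kn"  ["kn"]
8. n2.off = 18  [C.tag - 12]
9. n1.mk = "qp"  ["qp"]
10. n1.off = 13  [C₁.off * 2 - 23]
11. n0.acc = 15  [S.val + 12]
12. n0.hot = true  [S.val > 2]
13. n0.tag = false  [C.off > 13]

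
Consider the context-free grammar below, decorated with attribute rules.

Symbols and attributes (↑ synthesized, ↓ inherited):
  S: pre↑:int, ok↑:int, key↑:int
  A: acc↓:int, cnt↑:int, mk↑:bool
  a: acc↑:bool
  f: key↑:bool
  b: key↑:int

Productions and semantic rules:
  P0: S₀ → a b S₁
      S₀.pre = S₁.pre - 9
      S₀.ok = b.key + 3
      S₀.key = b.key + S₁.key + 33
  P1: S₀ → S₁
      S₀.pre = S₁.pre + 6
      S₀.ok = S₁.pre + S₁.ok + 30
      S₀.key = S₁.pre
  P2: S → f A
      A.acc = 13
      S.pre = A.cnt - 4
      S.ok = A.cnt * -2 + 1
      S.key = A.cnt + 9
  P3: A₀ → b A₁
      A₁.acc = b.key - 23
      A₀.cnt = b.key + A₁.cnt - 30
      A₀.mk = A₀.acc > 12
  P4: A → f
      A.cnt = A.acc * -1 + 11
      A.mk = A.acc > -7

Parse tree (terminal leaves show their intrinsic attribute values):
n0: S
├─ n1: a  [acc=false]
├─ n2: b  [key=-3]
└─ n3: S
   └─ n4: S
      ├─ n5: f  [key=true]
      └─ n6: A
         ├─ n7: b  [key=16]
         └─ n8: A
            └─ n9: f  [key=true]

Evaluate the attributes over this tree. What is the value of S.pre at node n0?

-3

1. n1.acc = false  [terminal]
2. n2.key = -3  [terminal]
3. n5.key = true  [terminal]
4. n6.acc = 13  [13]
5. n7.key = 16  [terminal]
6. n8.acc = -7  [b.key - 23]
7. n9.key = true  [terminal]
8. n8.cnt = 18  [A.acc * -1 + 11]
9. n8.mk = false  [A.acc > -7]
10. n6.cnt = 4  [b.key + A₁.cnt - 30]
11. n6.mk = true  [A₀.acc > 12]
12. n4.pre = 0  [A.cnt - 4]
13. n4.ok = -7  [A.cnt * -2 + 1]
14. n4.key = 13  [A.cnt + 9]
15. n3.pre = 6  [S₁.pre + 6]
16. n3.ok = 23  [S₁.pre + S₁.ok + 30]
17. n3.key = 0  [S₁.pre]
18. n0.pre = -3  [S₁.pre - 9]
19. n0.ok = 0  [b.key + 3]
20. n0.key = 30  [b.key + S₁.key + 33]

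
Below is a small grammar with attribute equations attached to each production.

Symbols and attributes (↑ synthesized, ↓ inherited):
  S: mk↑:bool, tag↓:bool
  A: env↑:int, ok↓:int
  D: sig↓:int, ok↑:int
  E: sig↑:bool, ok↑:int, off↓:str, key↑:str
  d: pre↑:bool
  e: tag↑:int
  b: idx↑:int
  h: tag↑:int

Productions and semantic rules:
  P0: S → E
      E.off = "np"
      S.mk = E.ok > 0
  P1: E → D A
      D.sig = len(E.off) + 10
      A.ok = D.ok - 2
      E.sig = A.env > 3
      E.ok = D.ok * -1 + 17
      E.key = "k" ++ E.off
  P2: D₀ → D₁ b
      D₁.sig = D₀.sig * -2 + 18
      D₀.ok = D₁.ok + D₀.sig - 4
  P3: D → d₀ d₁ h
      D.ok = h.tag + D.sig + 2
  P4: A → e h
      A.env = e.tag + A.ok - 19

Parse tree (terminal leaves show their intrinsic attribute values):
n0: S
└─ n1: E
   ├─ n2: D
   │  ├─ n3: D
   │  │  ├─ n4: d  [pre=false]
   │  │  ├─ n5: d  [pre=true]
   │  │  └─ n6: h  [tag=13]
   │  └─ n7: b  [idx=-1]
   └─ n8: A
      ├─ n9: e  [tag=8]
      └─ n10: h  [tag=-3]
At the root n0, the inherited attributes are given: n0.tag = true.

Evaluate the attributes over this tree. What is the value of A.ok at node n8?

15

1. n0.tag = true  [given at root]
2. n1.off = "np"  ["np"]
3. n2.sig = 12  [len(E.off) + 10]
4. n3.sig = -6  [D₀.sig * -2 + 18]
5. n4.pre = false  [terminal]
6. n5.pre = true  [terminal]
7. n6.tag = 13  [terminal]
8. n3.ok = 9  [h.tag + D.sig + 2]
9. n7.idx = -1  [terminal]
10. n2.ok = 17  [D₁.ok + D₀.sig - 4]
11. n8.ok = 15  [D.ok - 2]
12. n9.tag = 8  [terminal]
13. n10.tag = -3  [terminal]
14. n8.env = 4  [e.tag + A.ok - 19]
15. n1.sig = true  [A.env > 3]
16. n1.ok = 0  [D.ok * -1 + 17]
17. n1.key = "knp"  ["k" ++ E.off]
18. n0.mk = false  [E.ok > 0]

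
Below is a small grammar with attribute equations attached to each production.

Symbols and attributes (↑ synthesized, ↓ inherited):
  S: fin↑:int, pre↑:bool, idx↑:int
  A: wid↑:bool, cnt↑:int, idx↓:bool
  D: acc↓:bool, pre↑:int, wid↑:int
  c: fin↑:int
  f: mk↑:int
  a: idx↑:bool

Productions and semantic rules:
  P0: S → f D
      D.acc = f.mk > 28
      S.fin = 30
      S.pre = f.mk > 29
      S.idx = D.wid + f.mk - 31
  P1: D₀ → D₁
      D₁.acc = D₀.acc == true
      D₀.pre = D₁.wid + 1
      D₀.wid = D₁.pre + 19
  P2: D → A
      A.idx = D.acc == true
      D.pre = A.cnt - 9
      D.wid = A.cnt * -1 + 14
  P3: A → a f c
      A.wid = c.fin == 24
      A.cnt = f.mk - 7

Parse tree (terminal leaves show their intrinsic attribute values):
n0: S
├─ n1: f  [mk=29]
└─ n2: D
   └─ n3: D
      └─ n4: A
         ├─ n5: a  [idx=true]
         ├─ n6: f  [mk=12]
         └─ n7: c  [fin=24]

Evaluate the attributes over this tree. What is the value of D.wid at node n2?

15

1. n1.mk = 29  [terminal]
2. n2.acc = true  [f.mk > 28]
3. n3.acc = true  [D₀.acc == true]
4. n4.idx = true  [D.acc == true]
5. n5.idx = true  [terminal]
6. n6.mk = 12  [terminal]
7. n7.fin = 24  [terminal]
8. n4.wid = true  [c.fin == 24]
9. n4.cnt = 5  [f.mk - 7]
10. n3.pre = -4  [A.cnt - 9]
11. n3.wid = 9  [A.cnt * -1 + 14]
12. n2.pre = 10  [D₁.wid + 1]
13. n2.wid = 15  [D₁.pre + 19]
14. n0.fin = 30  [30]
15. n0.pre = false  [f.mk > 29]
16. n0.idx = 13  [D.wid + f.mk - 31]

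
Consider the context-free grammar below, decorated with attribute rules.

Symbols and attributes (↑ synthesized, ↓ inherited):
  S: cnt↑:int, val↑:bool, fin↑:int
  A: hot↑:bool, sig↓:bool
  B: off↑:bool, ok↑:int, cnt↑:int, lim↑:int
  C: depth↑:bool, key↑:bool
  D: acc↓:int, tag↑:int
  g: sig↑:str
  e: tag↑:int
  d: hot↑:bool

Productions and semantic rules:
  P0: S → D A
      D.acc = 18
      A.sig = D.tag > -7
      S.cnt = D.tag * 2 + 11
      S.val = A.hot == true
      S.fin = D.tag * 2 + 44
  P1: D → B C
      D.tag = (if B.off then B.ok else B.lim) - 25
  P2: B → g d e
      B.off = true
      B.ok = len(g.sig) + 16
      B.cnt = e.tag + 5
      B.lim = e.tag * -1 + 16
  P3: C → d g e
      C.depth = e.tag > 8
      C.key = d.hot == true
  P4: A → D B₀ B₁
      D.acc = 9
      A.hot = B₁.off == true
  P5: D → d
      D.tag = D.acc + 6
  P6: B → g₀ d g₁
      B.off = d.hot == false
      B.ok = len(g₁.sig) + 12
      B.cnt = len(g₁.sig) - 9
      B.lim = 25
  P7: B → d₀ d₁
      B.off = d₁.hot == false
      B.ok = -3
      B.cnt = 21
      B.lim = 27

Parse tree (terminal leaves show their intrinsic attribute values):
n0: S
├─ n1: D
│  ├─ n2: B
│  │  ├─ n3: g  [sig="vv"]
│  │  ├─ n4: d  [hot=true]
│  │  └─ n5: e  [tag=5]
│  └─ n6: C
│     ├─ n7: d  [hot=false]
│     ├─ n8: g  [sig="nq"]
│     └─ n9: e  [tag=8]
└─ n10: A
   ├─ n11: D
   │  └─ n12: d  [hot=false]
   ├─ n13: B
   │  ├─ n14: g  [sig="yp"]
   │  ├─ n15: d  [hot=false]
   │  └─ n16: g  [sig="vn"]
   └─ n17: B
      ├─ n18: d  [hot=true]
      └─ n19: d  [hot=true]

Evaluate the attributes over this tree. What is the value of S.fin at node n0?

1. n1.acc = 18  [18]
2. n3.sig = "vv"  [terminal]
3. n4.hot = true  [terminal]
4. n5.tag = 5  [terminal]
5. n2.off = true  [true]
6. n2.ok = 18  [len(g.sig) + 16]
7. n2.cnt = 10  [e.tag + 5]
8. n2.lim = 11  [e.tag * -1 + 16]
9. n7.hot = false  [terminal]
10. n8.sig = "nq"  [terminal]
11. n9.tag = 8  [terminal]
12. n6.depth = false  [e.tag > 8]
13. n6.key = false  [d.hot == true]
14. n1.tag = -7  [(if B.off then B.ok else B.lim) - 25]
15. n10.sig = false  [D.tag > -7]
16. n11.acc = 9  [9]
17. n12.hot = false  [terminal]
18. n11.tag = 15  [D.acc + 6]
19. n14.sig = "yp"  [terminal]
20. n15.hot = false  [terminal]
21. n16.sig = "vn"  [terminal]
22. n13.off = true  [d.hot == false]
23. n13.ok = 14  [len(g₁.sig) + 12]
24. n13.cnt = -7  [len(g₁.sig) - 9]
25. n13.lim = 25  [25]
26. n18.hot = true  [terminal]
27. n19.hot = true  [terminal]
28. n17.off = false  [d₁.hot == false]
29. n17.ok = -3  [-3]
30. n17.cnt = 21  [21]
31. n17.lim = 27  [27]
32. n10.hot = false  [B₁.off == true]
33. n0.cnt = -3  [D.tag * 2 + 11]
34. n0.val = false  [A.hot == true]
35. n0.fin = 30  [D.tag * 2 + 44]

30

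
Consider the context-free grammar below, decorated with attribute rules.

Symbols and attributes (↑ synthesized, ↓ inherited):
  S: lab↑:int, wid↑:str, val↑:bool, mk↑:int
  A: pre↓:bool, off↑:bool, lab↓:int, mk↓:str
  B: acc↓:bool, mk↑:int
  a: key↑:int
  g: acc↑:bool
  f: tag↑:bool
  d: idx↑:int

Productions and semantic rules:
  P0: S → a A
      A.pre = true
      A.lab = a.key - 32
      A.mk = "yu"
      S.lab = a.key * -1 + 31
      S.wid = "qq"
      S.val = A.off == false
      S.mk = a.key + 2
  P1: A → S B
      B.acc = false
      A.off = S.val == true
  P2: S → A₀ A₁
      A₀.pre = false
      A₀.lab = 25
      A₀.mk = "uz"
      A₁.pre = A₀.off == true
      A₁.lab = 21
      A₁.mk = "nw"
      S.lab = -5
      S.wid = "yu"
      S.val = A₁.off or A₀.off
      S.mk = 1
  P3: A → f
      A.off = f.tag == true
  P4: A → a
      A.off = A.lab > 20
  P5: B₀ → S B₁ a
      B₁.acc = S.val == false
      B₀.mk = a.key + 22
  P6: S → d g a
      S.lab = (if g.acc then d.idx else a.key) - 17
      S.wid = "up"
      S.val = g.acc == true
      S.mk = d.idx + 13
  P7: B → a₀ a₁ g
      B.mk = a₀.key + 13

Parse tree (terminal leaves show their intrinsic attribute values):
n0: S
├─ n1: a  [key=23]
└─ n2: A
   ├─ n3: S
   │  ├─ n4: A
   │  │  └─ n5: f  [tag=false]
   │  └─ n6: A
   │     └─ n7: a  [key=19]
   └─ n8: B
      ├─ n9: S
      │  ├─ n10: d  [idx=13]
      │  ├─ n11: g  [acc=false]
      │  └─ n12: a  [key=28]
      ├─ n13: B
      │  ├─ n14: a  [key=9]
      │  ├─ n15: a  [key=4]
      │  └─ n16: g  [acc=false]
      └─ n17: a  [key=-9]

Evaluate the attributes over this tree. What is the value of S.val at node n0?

false

1. n1.key = 23  [terminal]
2. n2.pre = true  [true]
3. n2.lab = -9  [a.key - 32]
4. n2.mk = "yu"  ["yu"]
5. n4.pre = false  [false]
6. n4.lab = 25  [25]
7. n4.mk = "uz"  ["uz"]
8. n5.tag = false  [terminal]
9. n4.off = false  [f.tag == true]
10. n6.pre = false  [A₀.off == true]
11. n6.lab = 21  [21]
12. n6.mk = "nw"  ["nw"]
13. n7.key = 19  [terminal]
14. n6.off = true  [A.lab > 20]
15. n3.lab = -5  [-5]
16. n3.wid = "yu"  ["yu"]
17. n3.val = true  [A₁.off or A₀.off]
18. n3.mk = 1  [1]
19. n8.acc = false  [false]
20. n10.idx = 13  [terminal]
21. n11.acc = false  [terminal]
22. n12.key = 28  [terminal]
23. n9.lab = 11  [(if g.acc then d.idx else a.key) - 17]
24. n9.wid = "up"  ["up"]
25. n9.val = false  [g.acc == true]
26. n9.mk = 26  [d.idx + 13]
27. n13.acc = true  [S.val == false]
28. n14.key = 9  [terminal]
29. n15.key = 4  [terminal]
30. n16.acc = false  [terminal]
31. n13.mk = 22  [a₀.key + 13]
32. n17.key = -9  [terminal]
33. n8.mk = 13  [a.key + 22]
34. n2.off = true  [S.val == true]
35. n0.lab = 8  [a.key * -1 + 31]
36. n0.wid = "qq"  ["qq"]
37. n0.val = false  [A.off == false]
38. n0.mk = 25  [a.key + 2]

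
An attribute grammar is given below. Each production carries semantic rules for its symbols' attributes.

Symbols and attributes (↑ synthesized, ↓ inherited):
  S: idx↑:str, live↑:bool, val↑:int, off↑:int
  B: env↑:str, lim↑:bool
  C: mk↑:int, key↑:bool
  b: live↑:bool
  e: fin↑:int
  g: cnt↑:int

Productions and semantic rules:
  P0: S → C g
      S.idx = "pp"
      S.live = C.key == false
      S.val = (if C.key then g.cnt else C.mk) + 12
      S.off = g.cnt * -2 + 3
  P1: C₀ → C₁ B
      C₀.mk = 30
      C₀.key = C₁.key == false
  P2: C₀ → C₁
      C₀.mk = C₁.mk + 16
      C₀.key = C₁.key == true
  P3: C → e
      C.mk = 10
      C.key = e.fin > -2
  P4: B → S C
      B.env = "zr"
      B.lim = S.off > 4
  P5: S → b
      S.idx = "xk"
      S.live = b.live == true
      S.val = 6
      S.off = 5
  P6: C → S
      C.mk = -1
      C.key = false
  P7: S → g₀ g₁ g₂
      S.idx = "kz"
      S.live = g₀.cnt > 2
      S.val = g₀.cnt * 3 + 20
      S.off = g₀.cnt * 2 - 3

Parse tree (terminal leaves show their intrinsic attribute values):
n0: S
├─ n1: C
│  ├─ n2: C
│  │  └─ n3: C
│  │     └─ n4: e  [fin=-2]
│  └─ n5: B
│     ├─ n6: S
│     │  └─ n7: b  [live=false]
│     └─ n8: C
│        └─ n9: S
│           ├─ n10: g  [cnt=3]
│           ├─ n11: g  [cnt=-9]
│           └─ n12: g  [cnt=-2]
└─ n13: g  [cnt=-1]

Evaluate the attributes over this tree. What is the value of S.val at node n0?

1. n4.fin = -2  [terminal]
2. n3.mk = 10  [10]
3. n3.key = false  [e.fin > -2]
4. n2.mk = 26  [C₁.mk + 16]
5. n2.key = false  [C₁.key == true]
6. n7.live = false  [terminal]
7. n6.idx = "xk"  ["xk"]
8. n6.live = false  [b.live == true]
9. n6.val = 6  [6]
10. n6.off = 5  [5]
11. n10.cnt = 3  [terminal]
12. n11.cnt = -9  [terminal]
13. n12.cnt = -2  [terminal]
14. n9.idx = "kz"  ["kz"]
15. n9.live = true  [g₀.cnt > 2]
16. n9.val = 29  [g₀.cnt * 3 + 20]
17. n9.off = 3  [g₀.cnt * 2 - 3]
18. n8.mk = -1  [-1]
19. n8.key = false  [false]
20. n5.env = "zr"  ["zr"]
21. n5.lim = true  [S.off > 4]
22. n1.mk = 30  [30]
23. n1.key = true  [C₁.key == false]
24. n13.cnt = -1  [terminal]
25. n0.idx = "pp"  ["pp"]
26. n0.live = false  [C.key == false]
27. n0.val = 11  [(if C.key then g.cnt else C.mk) + 12]
28. n0.off = 5  [g.cnt * -2 + 3]

11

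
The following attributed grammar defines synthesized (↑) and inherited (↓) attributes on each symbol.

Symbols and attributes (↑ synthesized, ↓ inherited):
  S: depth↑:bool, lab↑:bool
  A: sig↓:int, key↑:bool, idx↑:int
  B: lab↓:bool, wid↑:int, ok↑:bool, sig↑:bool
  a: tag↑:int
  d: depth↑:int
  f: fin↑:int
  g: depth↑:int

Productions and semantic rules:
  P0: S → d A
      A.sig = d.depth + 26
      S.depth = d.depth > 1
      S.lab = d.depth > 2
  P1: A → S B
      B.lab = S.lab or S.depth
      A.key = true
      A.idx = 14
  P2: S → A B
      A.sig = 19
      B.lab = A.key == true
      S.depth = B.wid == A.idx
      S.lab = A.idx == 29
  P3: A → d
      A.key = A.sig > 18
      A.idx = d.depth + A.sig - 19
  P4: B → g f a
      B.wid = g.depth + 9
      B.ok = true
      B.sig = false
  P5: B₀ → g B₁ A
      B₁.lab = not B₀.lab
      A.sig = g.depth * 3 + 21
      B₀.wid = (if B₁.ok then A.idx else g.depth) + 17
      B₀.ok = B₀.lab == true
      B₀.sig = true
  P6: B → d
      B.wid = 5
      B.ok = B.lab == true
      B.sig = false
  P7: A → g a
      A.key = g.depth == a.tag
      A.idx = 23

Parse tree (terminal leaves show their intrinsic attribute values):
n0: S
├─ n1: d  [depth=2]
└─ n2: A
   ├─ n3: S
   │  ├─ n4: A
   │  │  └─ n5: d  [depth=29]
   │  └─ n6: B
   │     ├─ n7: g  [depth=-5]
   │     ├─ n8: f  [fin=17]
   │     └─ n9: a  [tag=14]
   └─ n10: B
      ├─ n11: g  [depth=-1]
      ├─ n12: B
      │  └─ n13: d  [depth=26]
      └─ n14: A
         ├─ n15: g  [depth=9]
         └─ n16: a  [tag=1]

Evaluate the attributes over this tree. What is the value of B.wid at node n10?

1. n1.depth = 2  [terminal]
2. n2.sig = 28  [d.depth + 26]
3. n4.sig = 19  [19]
4. n5.depth = 29  [terminal]
5. n4.key = true  [A.sig > 18]
6. n4.idx = 29  [d.depth + A.sig - 19]
7. n6.lab = true  [A.key == true]
8. n7.depth = -5  [terminal]
9. n8.fin = 17  [terminal]
10. n9.tag = 14  [terminal]
11. n6.wid = 4  [g.depth + 9]
12. n6.ok = true  [true]
13. n6.sig = false  [false]
14. n3.depth = false  [B.wid == A.idx]
15. n3.lab = true  [A.idx == 29]
16. n10.lab = true  [S.lab or S.depth]
17. n11.depth = -1  [terminal]
18. n12.lab = false  [not B₀.lab]
19. n13.depth = 26  [terminal]
20. n12.wid = 5  [5]
21. n12.ok = false  [B.lab == true]
22. n12.sig = false  [false]
23. n14.sig = 18  [g.depth * 3 + 21]
24. n15.depth = 9  [terminal]
25. n16.tag = 1  [terminal]
26. n14.key = false  [g.depth == a.tag]
27. n14.idx = 23  [23]
28. n10.wid = 16  [(if B₁.ok then A.idx else g.depth) + 17]
29. n10.ok = true  [B₀.lab == true]
30. n10.sig = true  [true]
31. n2.key = true  [true]
32. n2.idx = 14  [14]
33. n0.depth = true  [d.depth > 1]
34. n0.lab = false  [d.depth > 2]

16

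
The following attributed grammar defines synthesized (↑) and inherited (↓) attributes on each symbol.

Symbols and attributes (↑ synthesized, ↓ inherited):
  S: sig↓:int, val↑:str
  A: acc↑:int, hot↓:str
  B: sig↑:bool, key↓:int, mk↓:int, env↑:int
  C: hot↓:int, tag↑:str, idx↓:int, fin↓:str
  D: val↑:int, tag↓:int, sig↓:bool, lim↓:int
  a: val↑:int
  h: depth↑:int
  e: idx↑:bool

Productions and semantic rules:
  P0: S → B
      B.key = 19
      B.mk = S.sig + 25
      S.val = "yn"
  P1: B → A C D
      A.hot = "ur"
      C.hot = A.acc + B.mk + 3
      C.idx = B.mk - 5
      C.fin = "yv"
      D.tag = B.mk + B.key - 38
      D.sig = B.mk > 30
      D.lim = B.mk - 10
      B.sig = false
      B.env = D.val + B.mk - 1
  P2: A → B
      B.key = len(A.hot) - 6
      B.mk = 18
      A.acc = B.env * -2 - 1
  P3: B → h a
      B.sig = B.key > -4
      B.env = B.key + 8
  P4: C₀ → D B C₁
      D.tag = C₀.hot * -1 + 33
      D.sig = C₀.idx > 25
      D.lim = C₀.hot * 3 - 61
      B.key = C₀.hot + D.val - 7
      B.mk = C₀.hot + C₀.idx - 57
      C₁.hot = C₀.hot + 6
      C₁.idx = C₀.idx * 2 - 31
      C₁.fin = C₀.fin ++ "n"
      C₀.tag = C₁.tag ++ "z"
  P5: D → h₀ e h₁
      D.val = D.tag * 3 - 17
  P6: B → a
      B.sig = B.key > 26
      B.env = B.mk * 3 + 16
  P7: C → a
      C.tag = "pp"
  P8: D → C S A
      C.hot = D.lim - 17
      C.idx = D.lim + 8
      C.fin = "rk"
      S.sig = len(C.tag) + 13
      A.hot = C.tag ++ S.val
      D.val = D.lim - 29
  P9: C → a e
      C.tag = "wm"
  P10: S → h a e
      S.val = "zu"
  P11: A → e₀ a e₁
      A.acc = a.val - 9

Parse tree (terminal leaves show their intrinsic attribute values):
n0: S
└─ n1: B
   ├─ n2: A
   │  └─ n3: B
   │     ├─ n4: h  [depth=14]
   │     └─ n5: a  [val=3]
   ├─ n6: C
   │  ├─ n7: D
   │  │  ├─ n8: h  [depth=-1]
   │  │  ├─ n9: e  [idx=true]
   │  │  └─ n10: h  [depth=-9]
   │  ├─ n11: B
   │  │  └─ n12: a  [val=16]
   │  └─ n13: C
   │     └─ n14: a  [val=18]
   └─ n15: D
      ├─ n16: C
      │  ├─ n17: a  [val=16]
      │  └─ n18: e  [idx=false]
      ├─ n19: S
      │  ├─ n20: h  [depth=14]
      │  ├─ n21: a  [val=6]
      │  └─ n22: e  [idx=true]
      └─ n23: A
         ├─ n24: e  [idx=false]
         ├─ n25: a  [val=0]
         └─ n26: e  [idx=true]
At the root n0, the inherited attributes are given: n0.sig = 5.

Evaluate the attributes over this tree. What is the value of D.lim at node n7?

11

1. n0.sig = 5  [given at root]
2. n1.key = 19  [19]
3. n1.mk = 30  [S.sig + 25]
4. n2.hot = "ur"  ["ur"]
5. n3.key = -4  [len(A.hot) - 6]
6. n3.mk = 18  [18]
7. n4.depth = 14  [terminal]
8. n5.val = 3  [terminal]
9. n3.sig = false  [B.key > -4]
10. n3.env = 4  [B.key + 8]
11. n2.acc = -9  [B.env * -2 - 1]
12. n6.hot = 24  [A.acc + B.mk + 3]
13. n6.idx = 25  [B.mk - 5]
14. n6.fin = "yv"  ["yv"]
15. n7.tag = 9  [C₀.hot * -1 + 33]
16. n7.sig = false  [C₀.idx > 25]
17. n7.lim = 11  [C₀.hot * 3 - 61]
18. n8.depth = -1  [terminal]
19. n9.idx = true  [terminal]
20. n10.depth = -9  [terminal]
21. n7.val = 10  [D.tag * 3 - 17]
22. n11.key = 27  [C₀.hot + D.val - 7]
23. n11.mk = -8  [C₀.hot + C₀.idx - 57]
24. n12.val = 16  [terminal]
25. n11.sig = true  [B.key > 26]
26. n11.env = -8  [B.mk * 3 + 16]
27. n13.hot = 30  [C₀.hot + 6]
28. n13.idx = 19  [C₀.idx * 2 - 31]
29. n13.fin = "yvn"  [C₀.fin ++ "n"]
30. n14.val = 18  [terminal]
31. n13.tag = "pp"  ["pp"]
32. n6.tag = "ppz"  [C₁.tag ++ "z"]
33. n15.tag = 11  [B.mk + B.key - 38]
34. n15.sig = false  [B.mk > 30]
35. n15.lim = 20  [B.mk - 10]
36. n16.hot = 3  [D.lim - 17]
37. n16.idx = 28  [D.lim + 8]
38. n16.fin = "rk"  ["rk"]
39. n17.val = 16  [terminal]
40. n18.idx = false  [terminal]
41. n16.tag = "wm"  ["wm"]
42. n19.sig = 15  [len(C.tag) + 13]
43. n20.depth = 14  [terminal]
44. n21.val = 6  [terminal]
45. n22.idx = true  [terminal]
46. n19.val = "zu"  ["zu"]
47. n23.hot = "wmzu"  [C.tag ++ S.val]
48. n24.idx = false  [terminal]
49. n25.val = 0  [terminal]
50. n26.idx = true  [terminal]
51. n23.acc = -9  [a.val - 9]
52. n15.val = -9  [D.lim - 29]
53. n1.sig = false  [false]
54. n1.env = 20  [D.val + B.mk - 1]
55. n0.val = "yn"  ["yn"]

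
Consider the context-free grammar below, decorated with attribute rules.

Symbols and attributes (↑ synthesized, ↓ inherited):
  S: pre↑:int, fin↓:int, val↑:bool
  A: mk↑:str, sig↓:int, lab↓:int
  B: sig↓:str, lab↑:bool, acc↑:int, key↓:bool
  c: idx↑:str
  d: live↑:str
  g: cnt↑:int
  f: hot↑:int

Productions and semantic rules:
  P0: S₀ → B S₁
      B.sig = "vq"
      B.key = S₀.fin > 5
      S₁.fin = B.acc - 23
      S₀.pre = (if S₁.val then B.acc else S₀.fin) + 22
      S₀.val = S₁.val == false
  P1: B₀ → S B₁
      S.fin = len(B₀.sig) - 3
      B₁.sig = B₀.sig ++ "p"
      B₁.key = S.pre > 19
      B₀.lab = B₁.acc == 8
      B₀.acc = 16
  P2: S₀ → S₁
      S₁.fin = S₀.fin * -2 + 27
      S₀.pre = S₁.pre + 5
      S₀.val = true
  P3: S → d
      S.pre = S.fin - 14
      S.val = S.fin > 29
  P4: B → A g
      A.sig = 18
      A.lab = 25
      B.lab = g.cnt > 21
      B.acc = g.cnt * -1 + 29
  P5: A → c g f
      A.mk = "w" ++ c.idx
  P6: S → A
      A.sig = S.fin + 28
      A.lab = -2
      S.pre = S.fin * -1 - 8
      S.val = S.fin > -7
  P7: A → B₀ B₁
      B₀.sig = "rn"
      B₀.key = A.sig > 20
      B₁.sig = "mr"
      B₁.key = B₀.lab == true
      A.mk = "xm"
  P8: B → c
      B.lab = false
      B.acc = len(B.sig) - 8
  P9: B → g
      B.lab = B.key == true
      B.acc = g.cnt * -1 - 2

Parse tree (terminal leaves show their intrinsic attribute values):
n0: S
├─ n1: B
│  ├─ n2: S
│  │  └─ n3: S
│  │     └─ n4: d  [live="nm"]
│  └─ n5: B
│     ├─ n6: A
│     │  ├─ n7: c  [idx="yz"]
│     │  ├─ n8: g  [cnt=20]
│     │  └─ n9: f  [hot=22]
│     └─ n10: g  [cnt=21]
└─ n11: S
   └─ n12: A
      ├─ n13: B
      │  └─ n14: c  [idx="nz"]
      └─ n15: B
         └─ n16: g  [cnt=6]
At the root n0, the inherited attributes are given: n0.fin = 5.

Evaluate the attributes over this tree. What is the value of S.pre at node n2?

20

1. n0.fin = 5  [given at root]
2. n1.sig = "vq"  ["vq"]
3. n1.key = false  [S₀.fin > 5]
4. n2.fin = -1  [len(B₀.sig) - 3]
5. n3.fin = 29  [S₀.fin * -2 + 27]
6. n4.live = "nm"  [terminal]
7. n3.pre = 15  [S.fin - 14]
8. n3.val = false  [S.fin > 29]
9. n2.pre = 20  [S₁.pre + 5]
10. n2.val = true  [true]
11. n5.sig = "vqp"  [B₀.sig ++ "p"]
12. n5.key = true  [S.pre > 19]
13. n6.sig = 18  [18]
14. n6.lab = 25  [25]
15. n7.idx = "yz"  [terminal]
16. n8.cnt = 20  [terminal]
17. n9.hot = 22  [terminal]
18. n6.mk = "wyz"  ["w" ++ c.idx]
19. n10.cnt = 21  [terminal]
20. n5.lab = false  [g.cnt > 21]
21. n5.acc = 8  [g.cnt * -1 + 29]
22. n1.lab = true  [B₁.acc == 8]
23. n1.acc = 16  [16]
24. n11.fin = -7  [B.acc - 23]
25. n12.sig = 21  [S.fin + 28]
26. n12.lab = -2  [-2]
27. n13.sig = "rn"  ["rn"]
28. n13.key = true  [A.sig > 20]
29. n14.idx = "nz"  [terminal]
30. n13.lab = false  [false]
31. n13.acc = -6  [len(B.sig) - 8]
32. n15.sig = "mr"  ["mr"]
33. n15.key = false  [B₀.lab == true]
34. n16.cnt = 6  [terminal]
35. n15.lab = false  [B.key == true]
36. n15.acc = -8  [g.cnt * -1 - 2]
37. n12.mk = "xm"  ["xm"]
38. n11.pre = -1  [S.fin * -1 - 8]
39. n11.val = false  [S.fin > -7]
40. n0.pre = 27  [(if S₁.val then B.acc else S₀.fin) + 22]
41. n0.val = true  [S₁.val == false]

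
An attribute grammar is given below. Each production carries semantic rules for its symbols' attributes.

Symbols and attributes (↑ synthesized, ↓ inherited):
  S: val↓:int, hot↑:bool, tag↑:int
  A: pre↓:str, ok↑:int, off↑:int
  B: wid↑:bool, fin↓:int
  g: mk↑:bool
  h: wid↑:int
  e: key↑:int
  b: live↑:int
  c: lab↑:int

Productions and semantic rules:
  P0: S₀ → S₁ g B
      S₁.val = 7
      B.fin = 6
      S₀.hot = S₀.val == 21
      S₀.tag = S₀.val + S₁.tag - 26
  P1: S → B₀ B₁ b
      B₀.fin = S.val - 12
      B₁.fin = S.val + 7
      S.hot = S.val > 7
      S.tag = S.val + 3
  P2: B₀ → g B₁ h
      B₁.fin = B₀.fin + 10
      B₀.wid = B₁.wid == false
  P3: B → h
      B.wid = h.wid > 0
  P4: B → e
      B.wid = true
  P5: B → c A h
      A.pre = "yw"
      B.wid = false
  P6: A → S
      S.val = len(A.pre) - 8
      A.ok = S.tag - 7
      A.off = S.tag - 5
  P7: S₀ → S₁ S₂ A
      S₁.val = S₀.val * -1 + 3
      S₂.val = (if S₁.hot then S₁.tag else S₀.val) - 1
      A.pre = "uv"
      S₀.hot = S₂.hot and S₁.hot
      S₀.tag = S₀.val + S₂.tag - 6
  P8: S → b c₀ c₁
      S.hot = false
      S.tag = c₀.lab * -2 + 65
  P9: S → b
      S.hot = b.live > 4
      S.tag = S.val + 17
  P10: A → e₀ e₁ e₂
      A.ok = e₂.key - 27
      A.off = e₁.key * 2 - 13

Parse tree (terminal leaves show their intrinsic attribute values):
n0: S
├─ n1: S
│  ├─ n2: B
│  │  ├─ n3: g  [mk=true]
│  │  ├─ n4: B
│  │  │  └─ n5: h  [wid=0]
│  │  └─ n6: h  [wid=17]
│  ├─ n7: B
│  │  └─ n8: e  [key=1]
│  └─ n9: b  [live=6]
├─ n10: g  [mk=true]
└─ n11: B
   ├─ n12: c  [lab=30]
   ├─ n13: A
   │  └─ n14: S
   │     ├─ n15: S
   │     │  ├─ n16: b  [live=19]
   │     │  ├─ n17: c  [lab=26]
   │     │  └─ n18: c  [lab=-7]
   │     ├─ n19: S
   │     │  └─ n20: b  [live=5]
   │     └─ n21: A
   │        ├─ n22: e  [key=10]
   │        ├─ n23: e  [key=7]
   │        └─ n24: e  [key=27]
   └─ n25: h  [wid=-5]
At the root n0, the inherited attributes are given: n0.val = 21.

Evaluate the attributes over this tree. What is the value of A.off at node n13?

-7

1. n0.val = 21  [given at root]
2. n1.val = 7  [7]
3. n2.fin = -5  [S.val - 12]
4. n3.mk = true  [terminal]
5. n4.fin = 5  [B₀.fin + 10]
6. n5.wid = 0  [terminal]
7. n4.wid = false  [h.wid > 0]
8. n6.wid = 17  [terminal]
9. n2.wid = true  [B₁.wid == false]
10. n7.fin = 14  [S.val + 7]
11. n8.key = 1  [terminal]
12. n7.wid = true  [true]
13. n9.live = 6  [terminal]
14. n1.hot = false  [S.val > 7]
15. n1.tag = 10  [S.val + 3]
16. n10.mk = true  [terminal]
17. n11.fin = 6  [6]
18. n12.lab = 30  [terminal]
19. n13.pre = "yw"  ["yw"]
20. n14.val = -6  [len(A.pre) - 8]
21. n15.val = 9  [S₀.val * -1 + 3]
22. n16.live = 19  [terminal]
23. n17.lab = 26  [terminal]
24. n18.lab = -7  [terminal]
25. n15.hot = false  [false]
26. n15.tag = 13  [c₀.lab * -2 + 65]
27. n19.val = -7  [(if S₁.hot then S₁.tag else S₀.val) - 1]
28. n20.live = 5  [terminal]
29. n19.hot = true  [b.live > 4]
30. n19.tag = 10  [S.val + 17]
31. n21.pre = "uv"  ["uv"]
32. n22.key = 10  [terminal]
33. n23.key = 7  [terminal]
34. n24.key = 27  [terminal]
35. n21.ok = 0  [e₂.key - 27]
36. n21.off = 1  [e₁.key * 2 - 13]
37. n14.hot = false  [S₂.hot and S₁.hot]
38. n14.tag = -2  [S₀.val + S₂.tag - 6]
39. n13.ok = -9  [S.tag - 7]
40. n13.off = -7  [S.tag - 5]
41. n25.wid = -5  [terminal]
42. n11.wid = false  [false]
43. n0.hot = true  [S₀.val == 21]
44. n0.tag = 5  [S₀.val + S₁.tag - 26]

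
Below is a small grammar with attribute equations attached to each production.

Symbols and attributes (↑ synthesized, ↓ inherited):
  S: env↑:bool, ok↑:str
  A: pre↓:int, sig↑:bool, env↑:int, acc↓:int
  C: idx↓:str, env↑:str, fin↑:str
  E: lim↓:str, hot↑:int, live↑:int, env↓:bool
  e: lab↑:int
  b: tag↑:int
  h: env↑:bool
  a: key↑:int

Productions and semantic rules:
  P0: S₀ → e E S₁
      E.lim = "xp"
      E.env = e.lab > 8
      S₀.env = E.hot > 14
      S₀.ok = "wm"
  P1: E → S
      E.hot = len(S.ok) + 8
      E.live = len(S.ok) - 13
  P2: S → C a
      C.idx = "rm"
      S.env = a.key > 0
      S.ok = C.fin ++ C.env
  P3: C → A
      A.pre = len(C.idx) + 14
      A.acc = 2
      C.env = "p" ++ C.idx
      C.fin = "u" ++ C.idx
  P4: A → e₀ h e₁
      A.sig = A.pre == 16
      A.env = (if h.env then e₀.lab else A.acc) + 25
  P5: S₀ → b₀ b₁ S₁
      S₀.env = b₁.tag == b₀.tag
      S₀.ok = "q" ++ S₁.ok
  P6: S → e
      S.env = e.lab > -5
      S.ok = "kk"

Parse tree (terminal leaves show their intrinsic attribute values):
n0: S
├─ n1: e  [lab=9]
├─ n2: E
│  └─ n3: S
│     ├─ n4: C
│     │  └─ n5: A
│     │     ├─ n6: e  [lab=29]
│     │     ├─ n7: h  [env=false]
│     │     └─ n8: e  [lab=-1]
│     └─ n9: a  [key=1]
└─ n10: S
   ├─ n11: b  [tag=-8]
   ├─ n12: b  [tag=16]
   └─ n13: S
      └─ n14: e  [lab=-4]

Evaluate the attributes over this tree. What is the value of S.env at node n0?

1. n1.lab = 9  [terminal]
2. n2.lim = "xp"  ["xp"]
3. n2.env = true  [e.lab > 8]
4. n4.idx = "rm"  ["rm"]
5. n5.pre = 16  [len(C.idx) + 14]
6. n5.acc = 2  [2]
7. n6.lab = 29  [terminal]
8. n7.env = false  [terminal]
9. n8.lab = -1  [terminal]
10. n5.sig = true  [A.pre == 16]
11. n5.env = 27  [(if h.env then e₀.lab else A.acc) + 25]
12. n4.env = "prm"  ["p" ++ C.idx]
13. n4.fin = "urm"  ["u" ++ C.idx]
14. n9.key = 1  [terminal]
15. n3.env = true  [a.key > 0]
16. n3.ok = "urmprm"  [C.fin ++ C.env]
17. n2.hot = 14  [len(S.ok) + 8]
18. n2.live = -7  [len(S.ok) - 13]
19. n11.tag = -8  [terminal]
20. n12.tag = 16  [terminal]
21. n14.lab = -4  [terminal]
22. n13.env = true  [e.lab > -5]
23. n13.ok = "kk"  ["kk"]
24. n10.env = false  [b₁.tag == b₀.tag]
25. n10.ok = "qkk"  ["q" ++ S₁.ok]
26. n0.env = false  [E.hot > 14]
27. n0.ok = "wm"  ["wm"]

false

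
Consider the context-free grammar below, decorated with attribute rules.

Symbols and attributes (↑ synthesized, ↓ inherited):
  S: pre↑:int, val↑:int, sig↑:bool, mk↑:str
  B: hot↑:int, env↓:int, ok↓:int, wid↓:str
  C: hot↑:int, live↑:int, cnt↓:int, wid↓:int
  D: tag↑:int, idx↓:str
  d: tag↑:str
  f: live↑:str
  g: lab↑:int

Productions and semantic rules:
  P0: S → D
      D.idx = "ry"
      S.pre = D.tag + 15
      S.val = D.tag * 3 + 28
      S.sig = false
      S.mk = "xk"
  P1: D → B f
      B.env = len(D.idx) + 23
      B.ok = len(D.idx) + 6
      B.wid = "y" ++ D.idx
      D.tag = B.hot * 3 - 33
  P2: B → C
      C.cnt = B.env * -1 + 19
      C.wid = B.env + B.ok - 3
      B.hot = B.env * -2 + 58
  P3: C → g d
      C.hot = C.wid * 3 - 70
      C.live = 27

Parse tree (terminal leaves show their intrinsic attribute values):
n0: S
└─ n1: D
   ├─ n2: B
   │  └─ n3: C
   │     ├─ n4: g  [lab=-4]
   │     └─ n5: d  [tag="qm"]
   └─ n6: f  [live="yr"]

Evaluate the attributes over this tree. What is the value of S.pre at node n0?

1. n1.idx = "ry"  ["ry"]
2. n2.env = 25  [len(D.idx) + 23]
3. n2.ok = 8  [len(D.idx) + 6]
4. n2.wid = "yry"  ["y" ++ D.idx]
5. n3.cnt = -6  [B.env * -1 + 19]
6. n3.wid = 30  [B.env + B.ok - 3]
7. n4.lab = -4  [terminal]
8. n5.tag = "qm"  [terminal]
9. n3.hot = 20  [C.wid * 3 - 70]
10. n3.live = 27  [27]
11. n2.hot = 8  [B.env * -2 + 58]
12. n6.live = "yr"  [terminal]
13. n1.tag = -9  [B.hot * 3 - 33]
14. n0.pre = 6  [D.tag + 15]
15. n0.val = 1  [D.tag * 3 + 28]
16. n0.sig = false  [false]
17. n0.mk = "xk"  ["xk"]

6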